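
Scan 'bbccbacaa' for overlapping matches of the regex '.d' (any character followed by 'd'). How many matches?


Pattern: .d means any character followed by 'd'.
Scanning 'bbccbacaa' position-by-position:
  Pos 0: window 'bb' -> no
  Pos 1: window 'bc' -> no
  Pos 2: window 'cc' -> no
  Pos 3: window 'cb' -> no
  Pos 4: window 'ba' -> no
  Pos 5: window 'ac' -> no
  Pos 6: window 'ca' -> no
  Pos 7: window 'aa' -> no
  Pos 8: window 'a' -> no
Total matches: 0

0


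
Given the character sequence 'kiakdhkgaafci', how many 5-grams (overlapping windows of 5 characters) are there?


String 'kiakdhkgaafci' has length L = 13.
Number of overlapping n-grams = L - n + 1
Substituting: 13 - 5 + 1 = 9

9


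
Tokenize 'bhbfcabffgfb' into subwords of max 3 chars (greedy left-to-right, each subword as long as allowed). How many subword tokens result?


'bhbfcabffgfb' has 12 characters.
Chunking with max size 3:
  Chunk 1: 'bhb' (positions 0-2)
  Chunk 2: 'fca' (positions 3-5)
  Chunk 3: 'bff' (positions 6-8)
  Chunk 4: 'gfb' (positions 9-11)
Total chunks: ceil(12 / 3) = 4

4


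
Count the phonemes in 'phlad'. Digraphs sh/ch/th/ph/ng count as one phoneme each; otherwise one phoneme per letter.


Parsing 'phlad' greedily, digraphs first:
  'ph' -> digraph (1 consonant phoneme) (phonemes so far: 1)
  'l' -> consonant phoneme (phonemes so far: 2)
  'a' -> vowel phoneme (phonemes so far: 3)
  'd' -> consonant phoneme (phonemes so far: 4)
Total phonemes: 4

4


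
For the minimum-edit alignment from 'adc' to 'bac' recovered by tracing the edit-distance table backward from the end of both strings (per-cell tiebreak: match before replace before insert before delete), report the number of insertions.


Edit distance = 2. Backtracking from cell (3, 3) with preference match > replace > insert > delete,
then listing the resulting alignment 'adc' -> 'bac' left to right:
  Step 1: replace a->b
  Step 2: replace d->a
  Step 3: keep 'c'
Total insertions: 0

0


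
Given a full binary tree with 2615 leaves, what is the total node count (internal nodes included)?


Leaf nodes (terminals): 2615
Internal nodes = n - 1 = 2615 - 1 = 2614
Total = leaves + internal = 2615 + 2614 = 5229

5229


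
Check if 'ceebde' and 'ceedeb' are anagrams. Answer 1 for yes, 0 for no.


Sort characters of 'ceebde': 'bcdeee'
Sort characters of 'ceedeb': 'bcdeee'
Sorted forms match -> they ARE anagrams
Result: 1

1


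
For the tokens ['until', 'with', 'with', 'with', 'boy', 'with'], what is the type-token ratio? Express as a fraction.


Tokens: 6
Unique types: ('boy', 'until', 'with') = 3
TTR = 3/6
Simplify: divide both by 3 -> 1/2
TTR = 1/2

1/2


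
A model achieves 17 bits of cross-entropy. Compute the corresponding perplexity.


Perplexity formula: PP = 2^H
H = 17
PP = 2^17
PP = 2^17 = 131072

131072


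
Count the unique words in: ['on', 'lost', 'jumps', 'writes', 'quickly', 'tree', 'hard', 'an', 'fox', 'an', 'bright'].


Listing all tokens and tracking unique types:
  Token 1: 'on' -> NEW (unique so far: 1)
  Token 2: 'lost' -> NEW (unique so far: 2)
  Token 3: 'jumps' -> NEW (unique so far: 3)
  Token 4: 'writes' -> NEW (unique so far: 4)
  Token 5: 'quickly' -> NEW (unique so far: 5)
  Token 6: 'tree' -> NEW (unique so far: 6)
  Token 7: 'hard' -> NEW (unique so far: 7)
  Token 8: 'an' -> NEW (unique so far: 8)
  Token 9: 'fox' -> NEW (unique so far: 9)
  Token 10: 'an' -> duplicate (unique so far: 9)
  Token 11: 'bright' -> NEW (unique so far: 10)
Unique types: ('an', 'bright', 'fox', 'hard', 'jumps', 'lost', 'on', 'quickly', 'tree', 'writes')
Vocabulary size: 10

10


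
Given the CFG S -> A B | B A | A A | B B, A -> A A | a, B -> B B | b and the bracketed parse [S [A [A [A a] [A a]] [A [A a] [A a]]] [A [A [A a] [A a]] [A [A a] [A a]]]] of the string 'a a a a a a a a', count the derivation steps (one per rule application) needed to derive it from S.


Every bracketed nonterminal node [X ...] in the tree is produced by exactly one rule application.
Reading the tree off as a leftmost derivation:
  Step 1: S  =>  A A   (applied S -> A A)
  Step 2: A A  =>  A A A   (applied A -> A A)
  Step 3: A A A  =>  A A A A   (applied A -> A A)
  Step 4: A A A A  =>  a A A A   (applied A -> a)
  Step 5: a A A A  =>  a a A A   (applied A -> a)
  Step 6: a a A A  =>  a a A A A   (applied A -> A A)
  Step 7: a a A A A  =>  a a a A A   (applied A -> a)
  Step 8: a a a A A  =>  a a a a A   (applied A -> a)
  Step 9: a a a a A  =>  a a a a A A   (applied A -> A A)
  Step 10: a a a a A A  =>  a a a a A A A   (applied A -> A A)
  Step 11: a a a a A A A  =>  a a a a a A A   (applied A -> a)
  Step 12: a a a a a A A  =>  a a a a a a A   (applied A -> a)
  Step 13: a a a a a a A  =>  a a a a a a A A   (applied A -> A A)
  Step 14: a a a a a a A A  =>  a a a a a a a A   (applied A -> a)
  Step 15: a a a a a a a A  =>  a a a a a a a a   (applied A -> a)
Final yield: a a a a a a a a
Total rewrite steps: 15

15


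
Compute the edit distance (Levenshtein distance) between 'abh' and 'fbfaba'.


Building DP table for s1='abh' (len 3) and s2='fbfaba' (len 6):
       f  b  f  a  b  a
    0  1  2  3  4  5  6
  a 1  1  2  3  3  4  5
  b 2  2  1  2  3  3  4
  h 3  3  2  2  3  4  4
Edit distance = dp[3][6] = 4

4


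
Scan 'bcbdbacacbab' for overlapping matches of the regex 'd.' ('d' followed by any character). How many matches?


Pattern: d. means 'd' followed by any character.
Scanning 'bcbdbacacbab' position-by-position:
  Pos 0: window 'bc' -> no
  Pos 1: window 'cb' -> no
  Pos 2: window 'bd' -> no
  Pos 3: window 'db' -> MATCH
  Pos 4: window 'ba' -> no
  Pos 5: window 'ac' -> no
  Pos 6: window 'ca' -> no
  Pos 7: window 'ac' -> no
  Pos 8: window 'cb' -> no
  Pos 9: window 'ba' -> no
  Pos 10: window 'ab' -> no
  Pos 11: window 'b' -> no
Total matches: 1

1


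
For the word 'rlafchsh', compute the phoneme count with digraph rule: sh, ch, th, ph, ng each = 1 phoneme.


Parsing 'rlafchsh' greedily, digraphs first:
  'r' -> consonant phoneme (phonemes so far: 1)
  'l' -> consonant phoneme (phonemes so far: 2)
  'a' -> vowel phoneme (phonemes so far: 3)
  'f' -> consonant phoneme (phonemes so far: 4)
  'ch' -> digraph (1 consonant phoneme) (phonemes so far: 5)
  'sh' -> digraph (1 consonant phoneme) (phonemes so far: 6)
Total phonemes: 6

6


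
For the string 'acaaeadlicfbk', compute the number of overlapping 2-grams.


String 'acaaeadlicfbk' has length L = 13.
Number of overlapping n-grams = L - n + 1
Substituting: 13 - 2 + 1 = 12

12


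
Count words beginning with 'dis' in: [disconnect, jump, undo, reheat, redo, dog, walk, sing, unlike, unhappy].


Checking each word for prefix 'dis':
  'disconnect' -> YES, starts with 'dis' (count: 1)
  'jump' -> no (count: 1)
  'undo' -> no (count: 1)
  'reheat' -> no (count: 1)
  'redo' -> no (count: 1)
  'dog' -> no (count: 1)
  'walk' -> no (count: 1)
  'sing' -> no (count: 1)
  'unlike' -> no (count: 1)
  'unhappy' -> no (count: 1)
Total with prefix 'dis': 1

1


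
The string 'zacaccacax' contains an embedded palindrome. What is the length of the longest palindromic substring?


Scanning 'zacaccacax' for palindromic substrings.
Substring at positions 1-8: 'acaccaca'.
Check: reverse('acaccaca') = 'acaccaca' -> palindrome confirmed.
Neighbouring characters ('z' / 'x') break symmetry, so it cannot extend further.
No longer palindromic substring exists; longest length = 8

8


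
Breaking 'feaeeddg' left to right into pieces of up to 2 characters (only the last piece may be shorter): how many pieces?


'feaeeddg' has 8 characters.
Chunking with max size 2:
  Chunk 1: 'fe' (positions 0-1)
  Chunk 2: 'ae' (positions 2-3)
  Chunk 3: 'ed' (positions 4-5)
  Chunk 4: 'dg' (positions 6-7)
Total chunks: ceil(8 / 2) = 4

4


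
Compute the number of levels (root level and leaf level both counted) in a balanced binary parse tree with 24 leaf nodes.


In a balanced binary tree with n leaves the deepest leaf is ceil(log2(n)) edges below the root,
so counting node levels inclusive of root and leaves gives ceil(log2(n)) + 1 levels.
log2(24) = 4.5850
ceil(4.5850) = 5
levels = 5 + 1 = 6

6


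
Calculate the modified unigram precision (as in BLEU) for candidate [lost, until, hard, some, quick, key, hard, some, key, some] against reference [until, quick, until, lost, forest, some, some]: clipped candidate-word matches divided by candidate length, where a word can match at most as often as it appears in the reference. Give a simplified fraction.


Reference word counts: {'forest': 1, 'lost': 1, 'quick': 1, 'some': 2, 'until': 2}
Checking each candidate word (with clipping):
  'lost' -> in reference (ref count 1, used 1/1) -> match (matches: 1)
  'until' -> in reference (ref count 2, used 1/2) -> match (matches: 2)
  'hard' -> not in reference -> no match (matches: 2)
  'some' -> in reference (ref count 2, used 1/2) -> match (matches: 3)
  'quick' -> in reference (ref count 1, used 1/1) -> match (matches: 4)
  'key' -> not in reference -> no match (matches: 4)
  'hard' -> not in reference -> no match (matches: 4)
  'some' -> in reference (ref count 2, used 2/2) -> match (matches: 5)
  'key' -> not in reference -> no match (matches: 5)
  'some' -> ref count 2 already used up (2/2) -> clipped, no match (matches: 5)
Clipped matches: 5, Candidate length: 10
Precision = 5/10 = 1/2

1/2


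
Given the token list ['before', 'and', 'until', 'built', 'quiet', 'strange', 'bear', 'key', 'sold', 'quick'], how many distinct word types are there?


Listing all tokens and tracking unique types:
  Token 1: 'before' -> NEW (unique so far: 1)
  Token 2: 'and' -> NEW (unique so far: 2)
  Token 3: 'until' -> NEW (unique so far: 3)
  Token 4: 'built' -> NEW (unique so far: 4)
  Token 5: 'quiet' -> NEW (unique so far: 5)
  Token 6: 'strange' -> NEW (unique so far: 6)
  Token 7: 'bear' -> NEW (unique so far: 7)
  Token 8: 'key' -> NEW (unique so far: 8)
  Token 9: 'sold' -> NEW (unique so far: 9)
  Token 10: 'quick' -> NEW (unique so far: 10)
Unique types: ('and', 'bear', 'before', 'built', 'key', 'quick', 'quiet', 'sold', 'strange', 'until')
Vocabulary size: 10

10


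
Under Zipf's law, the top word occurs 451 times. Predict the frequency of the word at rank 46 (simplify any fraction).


Zipf's law: freq(rank) = f1 / rank
f1 = 451, rank = 46
freq = 451 / 46
GCD(451, 46) = 1
Simplified: 451/46

451/46


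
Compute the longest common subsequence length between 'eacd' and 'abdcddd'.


DP table for LCS of 'eacd' and 'abdcddd':
       a  b  d  c  d  d  d
    0  0  0  0  0  0  0  0
  e 0  0  0  0  0  0  0  0
  a 0  1  1  1  1  1  1  1
  c 0  1  1  1  2  2  2  2
  d 0  1  1  2  2  3  3  3
LCS: 'acd'
LCS length = 3

3


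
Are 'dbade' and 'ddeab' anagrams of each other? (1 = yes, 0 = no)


Sort characters of 'dbade': 'abdde'
Sort characters of 'ddeab': 'abdde'
Sorted forms match -> they ARE anagrams
Result: 1

1


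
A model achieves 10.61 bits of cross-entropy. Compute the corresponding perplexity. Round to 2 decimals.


Perplexity formula: PP = 2^H
H = 10.61
PP = 2^10.61
Decompose: 2^10.61 = 2^10 * 2^0.61
2^10 = 1024, 2^0.61 ~ 1.5262592
PP ~ 1024 * 1.5262592 = 1562.8894208
Rounded to 2 decimals: 1562.89

1562.89


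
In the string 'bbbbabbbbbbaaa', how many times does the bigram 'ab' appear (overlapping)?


Scanning 'bbbbabbbbbbaaa' for bigram 'ab':
  Position 0: 'bb' -> no
  Position 1: 'bb' -> no
  Position 2: 'bb' -> no
  Position 3: 'ba' -> no
  Position 4: 'ab' -> MATCH
  Position 5: 'bb' -> no
  Position 6: 'bb' -> no
  Position 7: 'bb' -> no
  Position 8: 'bb' -> no
  Position 9: 'bb' -> no
  Position 10: 'ba' -> no
  Position 11: 'aa' -> no
  Position 12: 'aa' -> no
Total matches: 1

1


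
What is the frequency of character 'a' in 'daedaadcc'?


Scanning 'daedaadcc' for 'a':
  Position 1: 'a' -> MATCH (count: 1)
  Position 4: 'a' -> MATCH (count: 2)
  Position 5: 'a' -> MATCH (count: 3)
Total occurrences of 'a': 3

3


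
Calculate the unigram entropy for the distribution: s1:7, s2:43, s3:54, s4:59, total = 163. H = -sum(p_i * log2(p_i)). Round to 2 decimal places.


Computing entropy H = -sum(p_i * log2(p_i)):
  s1: p = 7/163 = 0.0429, -p*log2(p) = 0.1950
  s2: p = 43/163 = 0.2638, -p*log2(p) = 0.5072
  s3: p = 54/163 = 0.3313, -p*log2(p) = 0.5280
  s4: p = 59/163 = 0.3620, -p*log2(p) = 0.5307
H = sum of terms = 1.7609
Rounded to 2 decimals: 1.76

1.76


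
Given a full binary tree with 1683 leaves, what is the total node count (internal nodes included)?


Leaf nodes (terminals): 1683
Internal nodes = n - 1 = 1683 - 1 = 1682
Total = leaves + internal = 1683 + 1682 = 3365

3365


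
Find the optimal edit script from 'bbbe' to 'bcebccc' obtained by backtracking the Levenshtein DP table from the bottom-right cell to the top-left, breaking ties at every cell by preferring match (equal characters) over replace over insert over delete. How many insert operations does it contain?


Edit distance = 5. Backtracking from cell (4, 7) with preference match > replace > insert > delete,
then listing the resulting alignment 'bbbe' -> 'bcebccc' left to right:
  Step 1: keep 'b'
  Step 2: insert 'c' [insertion #1]
  Step 3: insert 'e' [insertion #2]
  Step 4: keep 'b'
  Step 5: insert 'c' [insertion #3]
  Step 6: replace b->c
  Step 7: replace e->c
Total insertions: 3

3


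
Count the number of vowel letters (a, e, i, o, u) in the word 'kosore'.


Scanning each character of 'kosore':
  Position 1: 'k' -> consonant (running count: 0)
  Position 2: 'o' -> vowel (running count: 1)
  Position 3: 's' -> consonant (running count: 1)
  Position 4: 'o' -> vowel (running count: 2)
  Position 5: 'r' -> consonant (running count: 2)
  Position 6: 'e' -> vowel (running count: 3)
Total vowels: 3

3


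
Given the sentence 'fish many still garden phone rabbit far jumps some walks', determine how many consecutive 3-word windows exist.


Word trigrams from [10] words:
  Trigram 1: (fish many still)
  Trigram 2: (many still garden)
  Trigram 3: (still garden phone)
  Trigram 4: (garden phone rabbit)
  Trigram 5: (phone rabbit far)
  Trigram 6: (rabbit far jumps)
  Trigram 7: (far jumps some)
  Trigram 8: (jumps some walks)
Total word trigrams: 10 - 2 = 8

8


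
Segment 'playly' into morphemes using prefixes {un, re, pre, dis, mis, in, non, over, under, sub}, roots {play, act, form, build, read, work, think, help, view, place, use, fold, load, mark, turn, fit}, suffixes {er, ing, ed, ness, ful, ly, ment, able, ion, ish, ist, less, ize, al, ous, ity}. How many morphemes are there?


Segmenting 'playly' against the inventory:
  'play' -> root (morpheme 1)
  'ly' -> suffix (morpheme 2)
Total morphemes: 2

2


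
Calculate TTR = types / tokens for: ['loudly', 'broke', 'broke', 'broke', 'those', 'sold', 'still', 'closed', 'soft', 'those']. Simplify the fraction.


Tokens: 10
Unique types: ('broke', 'closed', 'loudly', 'soft', 'sold', 'still', 'those') = 7
TTR = 7/10
Already in lowest terms.

7/10


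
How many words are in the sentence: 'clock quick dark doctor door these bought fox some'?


Counting words by splitting on spaces:
  Word 1: 'clock'
  Word 2: 'quick'
  Word 3: 'dark'
  Word 4: 'doctor'
  Word 5: 'door'
  Word 6: 'these'
  Word 7: 'bought'
  Word 8: 'fox'
  Word 9: 'some'
Total words: 9

9


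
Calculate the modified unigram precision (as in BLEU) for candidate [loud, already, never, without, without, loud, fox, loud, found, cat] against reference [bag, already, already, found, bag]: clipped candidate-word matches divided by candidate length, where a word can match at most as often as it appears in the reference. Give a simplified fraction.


Reference word counts: {'already': 2, 'bag': 2, 'found': 1}
Checking each candidate word (with clipping):
  'loud' -> not in reference -> no match (matches: 0)
  'already' -> in reference (ref count 2, used 1/2) -> match (matches: 1)
  'never' -> not in reference -> no match (matches: 1)
  'without' -> not in reference -> no match (matches: 1)
  'without' -> not in reference -> no match (matches: 1)
  'loud' -> not in reference -> no match (matches: 1)
  'fox' -> not in reference -> no match (matches: 1)
  'loud' -> not in reference -> no match (matches: 1)
  'found' -> in reference (ref count 1, used 1/1) -> match (matches: 2)
  'cat' -> not in reference -> no match (matches: 2)
Clipped matches: 2, Candidate length: 10
Precision = 2/10 = 1/5

1/5


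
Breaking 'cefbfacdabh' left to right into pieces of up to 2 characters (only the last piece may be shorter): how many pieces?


'cefbfacdabh' has 11 characters.
Chunking with max size 2:
  Chunk 1: 'ce' (positions 0-1)
  Chunk 2: 'fb' (positions 2-3)
  Chunk 3: 'fa' (positions 4-5)
  Chunk 4: 'cd' (positions 6-7)
  Chunk 5: 'ab' (positions 8-9)
  Chunk 6: 'h' (positions 10-10)
Total chunks: ceil(11 / 2) = 6

6


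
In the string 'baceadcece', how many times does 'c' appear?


Scanning 'baceadcece' for 'c':
  Position 2: 'c' -> MATCH (count: 1)
  Position 6: 'c' -> MATCH (count: 2)
  Position 8: 'c' -> MATCH (count: 3)
Total occurrences of 'c': 3

3


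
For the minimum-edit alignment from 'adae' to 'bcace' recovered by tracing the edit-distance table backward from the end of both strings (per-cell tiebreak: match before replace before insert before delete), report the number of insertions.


Edit distance = 3. Backtracking from cell (4, 5) with preference match > replace > insert > delete,
then listing the resulting alignment 'adae' -> 'bcace' left to right:
  Step 1: replace a->b
  Step 2: replace d->c
  Step 3: keep 'a'
  Step 4: insert 'c' [insertion #1]
  Step 5: keep 'e'
Total insertions: 1

1


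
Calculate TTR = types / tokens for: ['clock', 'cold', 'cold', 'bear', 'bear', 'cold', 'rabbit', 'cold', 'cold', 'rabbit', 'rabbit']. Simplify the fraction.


Tokens: 11
Unique types: ('bear', 'clock', 'cold', 'rabbit') = 4
TTR = 4/11
Already in lowest terms.

4/11


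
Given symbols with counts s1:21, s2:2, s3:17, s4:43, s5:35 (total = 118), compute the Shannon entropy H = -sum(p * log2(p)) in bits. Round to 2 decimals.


Computing entropy H = -sum(p_i * log2(p_i)):
  s1: p = 21/118 = 0.1780, -p*log2(p) = 0.4432
  s2: p = 2/118 = 0.0169, -p*log2(p) = 0.0997
  s3: p = 17/118 = 0.1441, -p*log2(p) = 0.4027
  s4: p = 43/118 = 0.3644, -p*log2(p) = 0.5307
  s5: p = 35/118 = 0.2966, -p*log2(p) = 0.5201
H = sum of terms = 1.9964
Rounded to 2 decimals: 2.00

2.00


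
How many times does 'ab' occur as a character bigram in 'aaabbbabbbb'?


Scanning 'aaabbbabbbb' for bigram 'ab':
  Position 0: 'aa' -> no
  Position 1: 'aa' -> no
  Position 2: 'ab' -> MATCH
  Position 3: 'bb' -> no
  Position 4: 'bb' -> no
  Position 5: 'ba' -> no
  Position 6: 'ab' -> MATCH
  Position 7: 'bb' -> no
  Position 8: 'bb' -> no
  Position 9: 'bb' -> no
Total matches: 2

2


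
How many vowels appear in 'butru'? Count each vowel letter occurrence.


Scanning each character of 'butru':
  Position 1: 'b' -> consonant (running count: 0)
  Position 2: 'u' -> vowel (running count: 1)
  Position 3: 't' -> consonant (running count: 1)
  Position 4: 'r' -> consonant (running count: 1)
  Position 5: 'u' -> vowel (running count: 2)
Total vowels: 2

2


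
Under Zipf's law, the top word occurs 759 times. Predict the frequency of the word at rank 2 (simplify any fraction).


Zipf's law: freq(rank) = f1 / rank
f1 = 759, rank = 2
freq = 759 / 2
GCD(759, 2) = 1
Simplified: 759/2

759/2


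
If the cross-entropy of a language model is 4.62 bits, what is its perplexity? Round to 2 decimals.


Perplexity formula: PP = 2^H
H = 4.62
PP = 2^4.62
Decompose: 2^4.62 = 2^4 * 2^0.62
2^4 = 16, 2^0.62 ~ 1.5368752
PP ~ 16 * 1.5368752 = 24.5900032
Rounded to 2 decimals: 24.59

24.59


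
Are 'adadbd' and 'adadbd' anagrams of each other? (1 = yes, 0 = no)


Sort characters of 'adadbd': 'aabddd'
Sort characters of 'adadbd': 'aabddd'
Sorted forms match -> they ARE anagrams
Result: 1

1


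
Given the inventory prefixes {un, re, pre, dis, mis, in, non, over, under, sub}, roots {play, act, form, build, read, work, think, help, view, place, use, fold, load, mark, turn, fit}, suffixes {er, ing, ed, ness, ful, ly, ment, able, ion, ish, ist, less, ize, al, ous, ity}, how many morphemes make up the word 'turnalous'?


Segmenting 'turnalous' against the inventory:
  'turn' -> root (morpheme 1)
  'al' -> suffix (morpheme 2)
  'ous' -> suffix (morpheme 3)
Total morphemes: 3

3


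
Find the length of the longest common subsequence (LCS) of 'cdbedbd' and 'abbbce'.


DP table for LCS of 'cdbedbd' and 'abbbce':
       a  b  b  b  c  e
    0  0  0  0  0  0  0
  c 0  0  0  0  0  1  1
  d 0  0  0  0  0  1  1
  b 0  0  1  1  1  1  1
  e 0  0  1  1  1  1  2
  d 0  0  1  1  1  1  2
  b 0  0  1  2  2  2  2
  d 0  0  1  2  2  2  2
LCS: 'ce'
LCS length = 2

2


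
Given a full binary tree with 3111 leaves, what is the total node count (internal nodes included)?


Leaf nodes (terminals): 3111
Internal nodes = n - 1 = 3111 - 1 = 3110
Total = leaves + internal = 3111 + 3110 = 6221

6221


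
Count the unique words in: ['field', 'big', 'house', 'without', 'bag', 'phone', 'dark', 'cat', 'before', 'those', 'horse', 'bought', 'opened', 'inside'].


Listing all tokens and tracking unique types:
  Token 1: 'field' -> NEW (unique so far: 1)
  Token 2: 'big' -> NEW (unique so far: 2)
  Token 3: 'house' -> NEW (unique so far: 3)
  Token 4: 'without' -> NEW (unique so far: 4)
  Token 5: 'bag' -> NEW (unique so far: 5)
  Token 6: 'phone' -> NEW (unique so far: 6)
  Token 7: 'dark' -> NEW (unique so far: 7)
  Token 8: 'cat' -> NEW (unique so far: 8)
  Token 9: 'before' -> NEW (unique so far: 9)
  Token 10: 'those' -> NEW (unique so far: 10)
  Token 11: 'horse' -> NEW (unique so far: 11)
  Token 12: 'bought' -> NEW (unique so far: 12)
  Token 13: 'opened' -> NEW (unique so far: 13)
  Token 14: 'inside' -> NEW (unique so far: 14)
Unique types: ('bag', 'before', 'big', 'bought', 'cat', 'dark', 'field', 'horse', 'house', 'inside', 'opened', 'phone', 'those', 'without')
Vocabulary size: 14

14


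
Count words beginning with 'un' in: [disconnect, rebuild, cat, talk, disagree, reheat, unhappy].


Checking each word for prefix 'un':
  'disconnect' -> no (count: 0)
  'rebuild' -> no (count: 0)
  'cat' -> no (count: 0)
  'talk' -> no (count: 0)
  'disagree' -> no (count: 0)
  'reheat' -> no (count: 0)
  'unhappy' -> YES, starts with 'un' (count: 1)
Total with prefix 'un': 1

1


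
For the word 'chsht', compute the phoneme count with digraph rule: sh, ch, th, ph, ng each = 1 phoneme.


Parsing 'chsht' greedily, digraphs first:
  'ch' -> digraph (1 consonant phoneme) (phonemes so far: 1)
  'sh' -> digraph (1 consonant phoneme) (phonemes so far: 2)
  't' -> consonant phoneme (phonemes so far: 3)
Total phonemes: 3

3


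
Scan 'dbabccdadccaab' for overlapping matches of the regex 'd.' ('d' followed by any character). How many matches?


Pattern: d. means 'd' followed by any character.
Scanning 'dbabccdadccaab' position-by-position:
  Pos 0: window 'db' -> MATCH
  Pos 1: window 'ba' -> no
  Pos 2: window 'ab' -> no
  Pos 3: window 'bc' -> no
  Pos 4: window 'cc' -> no
  Pos 5: window 'cd' -> no
  Pos 6: window 'da' -> MATCH
  Pos 7: window 'ad' -> no
  Pos 8: window 'dc' -> MATCH
  Pos 9: window 'cc' -> no
  Pos 10: window 'ca' -> no
  Pos 11: window 'aa' -> no
  Pos 12: window 'ab' -> no
  Pos 13: window 'b' -> no
Total matches: 3

3


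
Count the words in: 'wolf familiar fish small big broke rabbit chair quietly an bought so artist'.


Counting words by splitting on spaces:
  Word 1: 'wolf'
  Word 2: 'familiar'
  Word 3: 'fish'
  Word 4: 'small'
  Word 5: 'big'
  Word 6: 'broke'
  Word 7: 'rabbit'
  Word 8: 'chair'
  Word 9: 'quietly'
  Word 10: 'an'
  Word 11: 'bought'
  Word 12: 'so'
  Word 13: 'artist'
Total words: 13

13


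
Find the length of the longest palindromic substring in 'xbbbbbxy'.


Scanning 'xbbbbbxy' for palindromic substrings.
Substring at positions 0-6: 'xbbbbbx'.
Check: reverse('xbbbbbx') = 'xbbbbbx' -> palindrome confirmed.
Neighbouring characters ('-' / 'y') break symmetry, so it cannot extend further.
No longer palindromic substring exists; longest length = 7

7


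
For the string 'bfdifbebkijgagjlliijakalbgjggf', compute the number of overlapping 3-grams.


String 'bfdifbebkijgagjlliijakalbgjggf' has length L = 30.
Number of overlapping n-grams = L - n + 1
Substituting: 30 - 3 + 1 = 28

28


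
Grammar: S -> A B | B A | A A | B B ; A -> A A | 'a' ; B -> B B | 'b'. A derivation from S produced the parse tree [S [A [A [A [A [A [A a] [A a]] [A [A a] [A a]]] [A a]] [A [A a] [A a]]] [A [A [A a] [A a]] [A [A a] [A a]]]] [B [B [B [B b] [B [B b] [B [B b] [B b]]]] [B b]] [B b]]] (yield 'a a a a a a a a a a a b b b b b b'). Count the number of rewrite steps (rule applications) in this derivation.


Every bracketed nonterminal node [X ...] in the tree is produced by exactly one rule application.
Reading the tree off as a leftmost derivation:
  Step 1: S  =>  A B   (applied S -> A B)
  Step 2: A B  =>  A A B   (applied A -> A A)
  Step 3: A A B  =>  A A A B   (applied A -> A A)
  Step 4: A A A B  =>  A A A A B   (applied A -> A A)
  Step 5: A A A A B  =>  A A A A A B   (applied A -> A A)
  Step 6: A A A A A B  =>  A A A A A A B   (applied A -> A A)
  Step 7: A A A A A A B  =>  a A A A A A B   (applied A -> a)
  Step 8: a A A A A A B  =>  a a A A A A B   (applied A -> a)
  Step 9: a a A A A A B  =>  a a A A A A A B   (applied A -> A A)
  Step 10: a a A A A A A B  =>  a a a A A A A B   (applied A -> a)
  Step 11: a a a A A A A B  =>  a a a a A A A B   (applied A -> a)
  Step 12: a a a a A A A B  =>  a a a a a A A B   (applied A -> a)
  Step 13: a a a a a A A B  =>  a a a a a A A A B   (applied A -> A A)
  Step 14: a a a a a A A A B  =>  a a a a a a A A B   (applied A -> a)
  Step 15: a a a a a a A A B  =>  a a a a a a a A B   (applied A -> a)
  Step 16: a a a a a a a A B  =>  a a a a a a a A A B   (applied A -> A A)
  Step 17: a a a a a a a A A B  =>  a a a a a a a A A A B   (applied A -> A A)
  Step 18: a a a a a a a A A A B  =>  a a a a a a a a A A B   (applied A -> a)
  Step 19: a a a a a a a a A A B  =>  a a a a a a a a a A B   (applied A -> a)
  Step 20: a a a a a a a a a A B  =>  a a a a a a a a a A A B   (applied A -> A A)
  Step 21: a a a a a a a a a A A B  =>  a a a a a a a a a a A B   (applied A -> a)
  Step 22: a a a a a a a a a a A B  =>  a a a a a a a a a a a B   (applied A -> a)
  Step 23: a a a a a a a a a a a B  =>  a a a a a a a a a a a B B   (applied B -> B B)
  Step 24: a a a a a a a a a a a B B  =>  a a a a a a a a a a a B B B   (applied B -> B B)
  Step 25: a a a a a a a a a a a B B B  =>  a a a a a a a a a a a B B B B   (applied B -> B B)
  Step 26: a a a a a a a a a a a B B B B  =>  a a a a a a a a a a a b B B B   (applied B -> b)
  Step 27: a a a a a a a a a a a b B B B  =>  a a a a a a a a a a a b B B B B   (applied B -> B B)
  Step 28: a a a a a a a a a a a b B B B B  =>  a a a a a a a a a a a b b B B B   (applied B -> b)
  Step 29: a a a a a a a a a a a b b B B B  =>  a a a a a a a a a a a b b B B B B   (applied B -> B B)
  Step 30: a a a a a a a a a a a b b B B B B  =>  a a a a a a a a a a a b b b B B B   (applied B -> b)
  Step 31: a a a a a a a a a a a b b b B B B  =>  a a a a a a a a a a a b b b b B B   (applied B -> b)
  Step 32: a a a a a a a a a a a b b b b B B  =>  a a a a a a a a a a a b b b b b B   (applied B -> b)
  Step 33: a a a a a a a a a a a b b b b b B  =>  a a a a a a a a a a a b b b b b b   (applied B -> b)
Final yield: a a a a a a a a a a a b b b b b b
Total rewrite steps: 33

33


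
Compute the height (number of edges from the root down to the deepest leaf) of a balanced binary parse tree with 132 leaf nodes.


In a balanced binary tree with n leaves the deepest leaf is ceil(log2(n)) edges below the root.
log2(132) = 7.0444
ceil(7.0444) = 8
height (edges) = 8

8


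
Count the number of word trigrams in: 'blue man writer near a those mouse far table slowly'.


Word trigrams from [10] words:
  Trigram 1: (blue man writer)
  Trigram 2: (man writer near)
  Trigram 3: (writer near a)
  Trigram 4: (near a those)
  Trigram 5: (a those mouse)
  Trigram 6: (those mouse far)
  Trigram 7: (mouse far table)
  Trigram 8: (far table slowly)
Total word trigrams: 10 - 2 = 8

8


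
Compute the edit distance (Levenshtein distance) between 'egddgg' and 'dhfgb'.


Building DP table for s1='egddgg' (len 6) and s2='dhfgb' (len 5):
       d  h  f  g  b
    0  1  2  3  4  5
  e 1  1  2  3  4  5
  g 2  2  2  3  3  4
  d 3  2  3  3  4  4
  d 4  3  3  4  4  5
  g 5  4  4  4  4  5
  g 6  5  5  5  4  5
Edit distance = dp[6][5] = 5

5


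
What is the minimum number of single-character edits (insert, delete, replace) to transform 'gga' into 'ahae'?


Building DP table for s1='gga' (len 3) and s2='ahae' (len 4):
       a  h  a  e
    0  1  2  3  4
  g 1  1  2  3  4
  g 2  2  2  3  4
  a 3  2  3  2  3
Edit distance = dp[3][4] = 3

3


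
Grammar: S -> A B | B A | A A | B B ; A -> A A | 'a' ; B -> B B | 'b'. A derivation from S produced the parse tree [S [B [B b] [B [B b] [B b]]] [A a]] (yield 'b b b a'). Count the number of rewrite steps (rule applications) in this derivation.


Every bracketed nonterminal node [X ...] in the tree is produced by exactly one rule application.
Reading the tree off as a leftmost derivation:
  Step 1: S  =>  B A   (applied S -> B A)
  Step 2: B A  =>  B B A   (applied B -> B B)
  Step 3: B B A  =>  b B A   (applied B -> b)
  Step 4: b B A  =>  b B B A   (applied B -> B B)
  Step 5: b B B A  =>  b b B A   (applied B -> b)
  Step 6: b b B A  =>  b b b A   (applied B -> b)
  Step 7: b b b A  =>  b b b a   (applied A -> a)
Final yield: b b b a
Total rewrite steps: 7

7


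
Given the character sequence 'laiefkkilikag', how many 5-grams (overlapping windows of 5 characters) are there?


String 'laiefkkilikag' has length L = 13.
Number of overlapping n-grams = L - n + 1
Substituting: 13 - 5 + 1 = 9

9


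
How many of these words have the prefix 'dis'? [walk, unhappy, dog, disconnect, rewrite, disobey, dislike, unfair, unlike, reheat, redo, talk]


Checking each word for prefix 'dis':
  'walk' -> no (count: 0)
  'unhappy' -> no (count: 0)
  'dog' -> no (count: 0)
  'disconnect' -> YES, starts with 'dis' (count: 1)
  'rewrite' -> no (count: 1)
  'disobey' -> YES, starts with 'dis' (count: 2)
  'dislike' -> YES, starts with 'dis' (count: 3)
  'unfair' -> no (count: 3)
  'unlike' -> no (count: 3)
  'reheat' -> no (count: 3)
  'redo' -> no (count: 3)
  'talk' -> no (count: 3)
Total with prefix 'dis': 3

3


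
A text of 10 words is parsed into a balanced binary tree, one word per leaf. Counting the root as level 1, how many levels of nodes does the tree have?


In a balanced binary tree with n leaves the deepest leaf is ceil(log2(n)) edges below the root,
so counting node levels inclusive of root and leaves gives ceil(log2(n)) + 1 levels.
log2(10) = 3.3219
ceil(3.3219) = 4
levels = 4 + 1 = 5

5


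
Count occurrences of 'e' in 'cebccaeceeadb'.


Scanning 'cebccaeceeadb' for 'e':
  Position 1: 'e' -> MATCH (count: 1)
  Position 6: 'e' -> MATCH (count: 2)
  Position 8: 'e' -> MATCH (count: 3)
  Position 9: 'e' -> MATCH (count: 4)
Total occurrences of 'e': 4

4


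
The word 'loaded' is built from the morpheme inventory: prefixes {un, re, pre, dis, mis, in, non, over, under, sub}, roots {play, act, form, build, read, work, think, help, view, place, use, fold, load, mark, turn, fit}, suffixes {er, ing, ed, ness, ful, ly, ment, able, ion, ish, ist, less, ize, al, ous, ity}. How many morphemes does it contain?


Segmenting 'loaded' against the inventory:
  'load' -> root (morpheme 1)
  'ed' -> suffix (morpheme 2)
Total morphemes: 2

2


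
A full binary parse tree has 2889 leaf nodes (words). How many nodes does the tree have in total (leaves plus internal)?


Leaf nodes (terminals): 2889
Internal nodes = n - 1 = 2889 - 1 = 2888
Total = leaves + internal = 2889 + 2888 = 5777

5777


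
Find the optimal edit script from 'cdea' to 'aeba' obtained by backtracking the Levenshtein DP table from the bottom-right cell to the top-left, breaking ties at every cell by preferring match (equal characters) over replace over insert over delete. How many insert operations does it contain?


Edit distance = 3. Backtracking from cell (4, 4) with preference match > replace > insert > delete,
then listing the resulting alignment 'cdea' -> 'aeba' left to right:
  Step 1: replace c->a
  Step 2: replace d->e
  Step 3: replace e->b
  Step 4: keep 'a'
Total insertions: 0

0


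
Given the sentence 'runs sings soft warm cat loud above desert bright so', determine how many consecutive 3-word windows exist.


Word trigrams from [10] words:
  Trigram 1: (runs sings soft)
  Trigram 2: (sings soft warm)
  Trigram 3: (soft warm cat)
  Trigram 4: (warm cat loud)
  Trigram 5: (cat loud above)
  Trigram 6: (loud above desert)
  Trigram 7: (above desert bright)
  Trigram 8: (desert bright so)
Total word trigrams: 10 - 2 = 8

8


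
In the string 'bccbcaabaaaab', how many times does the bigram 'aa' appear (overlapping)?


Scanning 'bccbcaabaaaab' for bigram 'aa':
  Position 0: 'bc' -> no
  Position 1: 'cc' -> no
  Position 2: 'cb' -> no
  Position 3: 'bc' -> no
  Position 4: 'ca' -> no
  Position 5: 'aa' -> MATCH
  Position 6: 'ab' -> no
  Position 7: 'ba' -> no
  Position 8: 'aa' -> MATCH
  Position 9: 'aa' -> MATCH
  Position 10: 'aa' -> MATCH
  Position 11: 'ab' -> no
Total matches: 4

4


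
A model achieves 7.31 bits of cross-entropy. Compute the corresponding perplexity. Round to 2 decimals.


Perplexity formula: PP = 2^H
H = 7.31
PP = 2^7.31
Decompose: 2^7.31 = 2^7 * 2^0.31
2^7 = 128, 2^0.31 ~ 1.2397077
PP ~ 128 * 1.2397077 = 158.6825856
Rounded to 2 decimals: 158.68

158.68


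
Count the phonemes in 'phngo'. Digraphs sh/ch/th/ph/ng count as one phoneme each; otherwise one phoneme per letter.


Parsing 'phngo' greedily, digraphs first:
  'ph' -> digraph (1 consonant phoneme) (phonemes so far: 1)
  'ng' -> digraph (1 consonant phoneme) (phonemes so far: 2)
  'o' -> vowel phoneme (phonemes so far: 3)
Total phonemes: 3

3


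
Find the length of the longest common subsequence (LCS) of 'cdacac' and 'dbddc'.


DP table for LCS of 'cdacac' and 'dbddc':
       d  b  d  d  c
    0  0  0  0  0  0
  c 0  0  0  0  0  1
  d 0  1  1  1  1  1
  a 0  1  1  1  1  1
  c 0  1  1  1  1  2
  a 0  1  1  1  1  2
  c 0  1  1  1  1  2
LCS: 'dc'
LCS length = 2

2


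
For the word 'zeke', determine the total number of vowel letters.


Scanning each character of 'zeke':
  Position 1: 'z' -> consonant (running count: 0)
  Position 2: 'e' -> vowel (running count: 1)
  Position 3: 'k' -> consonant (running count: 1)
  Position 4: 'e' -> vowel (running count: 2)
Total vowels: 2

2


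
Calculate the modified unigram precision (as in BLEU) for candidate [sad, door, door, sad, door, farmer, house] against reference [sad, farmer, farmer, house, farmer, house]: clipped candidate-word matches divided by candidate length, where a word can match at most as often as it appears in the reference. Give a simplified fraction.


Reference word counts: {'farmer': 3, 'house': 2, 'sad': 1}
Checking each candidate word (with clipping):
  'sad' -> in reference (ref count 1, used 1/1) -> match (matches: 1)
  'door' -> not in reference -> no match (matches: 1)
  'door' -> not in reference -> no match (matches: 1)
  'sad' -> ref count 1 already used up (1/1) -> clipped, no match (matches: 1)
  'door' -> not in reference -> no match (matches: 1)
  'farmer' -> in reference (ref count 3, used 1/3) -> match (matches: 2)
  'house' -> in reference (ref count 2, used 1/2) -> match (matches: 3)
Clipped matches: 3, Candidate length: 7
Precision = 3/7

3/7


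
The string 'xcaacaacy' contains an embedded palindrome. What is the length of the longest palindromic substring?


Scanning 'xcaacaacy' for palindromic substrings.
Substring at positions 1-7: 'caacaac'.
Check: reverse('caacaac') = 'caacaac' -> palindrome confirmed.
Neighbouring characters ('x' / 'y') break symmetry, so it cannot extend further.
No longer palindromic substring exists; longest length = 7

7


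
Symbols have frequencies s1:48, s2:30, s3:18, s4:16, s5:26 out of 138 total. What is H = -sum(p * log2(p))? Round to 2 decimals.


Computing entropy H = -sum(p_i * log2(p_i)):
  s1: p = 48/138 = 0.3478, -p*log2(p) = 0.5299
  s2: p = 30/138 = 0.2174, -p*log2(p) = 0.4786
  s3: p = 18/138 = 0.1304, -p*log2(p) = 0.3833
  s4: p = 16/138 = 0.1159, -p*log2(p) = 0.3604
  s5: p = 26/138 = 0.1884, -p*log2(p) = 0.4537
H = sum of terms = 2.2059
Rounded to 2 decimals: 2.21

2.21


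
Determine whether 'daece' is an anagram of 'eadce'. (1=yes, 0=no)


Sort characters of 'daece': 'acdee'
Sort characters of 'eadce': 'acdee'
Sorted forms match -> they ARE anagrams
Result: 1

1


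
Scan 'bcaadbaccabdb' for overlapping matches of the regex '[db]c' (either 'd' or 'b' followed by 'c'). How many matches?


Pattern: [db]c means either 'd' or 'b' followed by 'c'.
Scanning 'bcaadbaccabdb' position-by-position:
  Pos 0: window 'bc' -> MATCH
  Pos 1: window 'ca' -> no
  Pos 2: window 'aa' -> no
  Pos 3: window 'ad' -> no
  Pos 4: window 'db' -> no
  Pos 5: window 'ba' -> no
  Pos 6: window 'ac' -> no
  Pos 7: window 'cc' -> no
  Pos 8: window 'ca' -> no
  Pos 9: window 'ab' -> no
  Pos 10: window 'bd' -> no
  Pos 11: window 'db' -> no
  Pos 12: window 'b' -> no
Total matches: 1

1


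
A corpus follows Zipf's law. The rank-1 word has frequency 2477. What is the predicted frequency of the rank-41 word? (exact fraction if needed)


Zipf's law: freq(rank) = f1 / rank
f1 = 2477, rank = 41
freq = 2477 / 41
GCD(2477, 41) = 1
Simplified: 2477/41

2477/41


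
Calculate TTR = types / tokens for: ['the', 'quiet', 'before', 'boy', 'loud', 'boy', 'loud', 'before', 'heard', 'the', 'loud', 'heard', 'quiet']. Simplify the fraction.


Tokens: 13
Unique types: ('before', 'boy', 'heard', 'loud', 'quiet', 'the') = 6
TTR = 6/13
Already in lowest terms.

6/13


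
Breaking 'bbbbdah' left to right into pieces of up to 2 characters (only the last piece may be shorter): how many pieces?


'bbbbdah' has 7 characters.
Chunking with max size 2:
  Chunk 1: 'bb' (positions 0-1)
  Chunk 2: 'bb' (positions 2-3)
  Chunk 3: 'da' (positions 4-5)
  Chunk 4: 'h' (positions 6-6)
Total chunks: ceil(7 / 2) = 4

4


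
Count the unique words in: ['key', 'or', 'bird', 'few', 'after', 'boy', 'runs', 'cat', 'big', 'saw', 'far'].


Listing all tokens and tracking unique types:
  Token 1: 'key' -> NEW (unique so far: 1)
  Token 2: 'or' -> NEW (unique so far: 2)
  Token 3: 'bird' -> NEW (unique so far: 3)
  Token 4: 'few' -> NEW (unique so far: 4)
  Token 5: 'after' -> NEW (unique so far: 5)
  Token 6: 'boy' -> NEW (unique so far: 6)
  Token 7: 'runs' -> NEW (unique so far: 7)
  Token 8: 'cat' -> NEW (unique so far: 8)
  Token 9: 'big' -> NEW (unique so far: 9)
  Token 10: 'saw' -> NEW (unique so far: 10)
  Token 11: 'far' -> NEW (unique so far: 11)
Unique types: ('after', 'big', 'bird', 'boy', 'cat', 'far', 'few', 'key', 'or', 'runs', 'saw')
Vocabulary size: 11

11


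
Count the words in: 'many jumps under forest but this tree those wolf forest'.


Counting words by splitting on spaces:
  Word 1: 'many'
  Word 2: 'jumps'
  Word 3: 'under'
  Word 4: 'forest'
  Word 5: 'but'
  Word 6: 'this'
  Word 7: 'tree'
  Word 8: 'those'
  Word 9: 'wolf'
  Word 10: 'forest'
Total words: 10

10


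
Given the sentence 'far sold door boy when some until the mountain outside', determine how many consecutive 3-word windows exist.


Word trigrams from [10] words:
  Trigram 1: (far sold door)
  Trigram 2: (sold door boy)
  Trigram 3: (door boy when)
  Trigram 4: (boy when some)
  Trigram 5: (when some until)
  Trigram 6: (some until the)
  Trigram 7: (until the mountain)
  Trigram 8: (the mountain outside)
Total word trigrams: 10 - 2 = 8

8


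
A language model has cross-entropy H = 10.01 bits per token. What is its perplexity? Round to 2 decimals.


Perplexity formula: PP = 2^H
H = 10.01
PP = 2^10.01
Decompose: 2^10.01 = 2^10 * 2^0.01
2^10 = 1024, 2^0.01 ~ 1.0069556
PP ~ 1024 * 1.0069556 = 1031.1225344
Rounded to 2 decimals: 1031.12

1031.12
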